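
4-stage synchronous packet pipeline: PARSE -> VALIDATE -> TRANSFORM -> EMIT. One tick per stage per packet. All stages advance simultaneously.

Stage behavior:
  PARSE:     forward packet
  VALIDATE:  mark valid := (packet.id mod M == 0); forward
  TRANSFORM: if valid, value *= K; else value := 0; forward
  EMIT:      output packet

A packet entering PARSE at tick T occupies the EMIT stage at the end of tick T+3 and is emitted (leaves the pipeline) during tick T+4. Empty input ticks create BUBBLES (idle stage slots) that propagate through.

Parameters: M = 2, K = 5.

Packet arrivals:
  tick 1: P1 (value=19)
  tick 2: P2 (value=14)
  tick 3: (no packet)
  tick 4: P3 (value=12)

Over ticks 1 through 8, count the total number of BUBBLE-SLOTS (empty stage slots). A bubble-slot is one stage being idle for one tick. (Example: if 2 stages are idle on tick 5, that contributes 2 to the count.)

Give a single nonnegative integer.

Answer: 20

Derivation:
Tick 1: [PARSE:P1(v=19,ok=F), VALIDATE:-, TRANSFORM:-, EMIT:-] out:-; bubbles=3
Tick 2: [PARSE:P2(v=14,ok=F), VALIDATE:P1(v=19,ok=F), TRANSFORM:-, EMIT:-] out:-; bubbles=2
Tick 3: [PARSE:-, VALIDATE:P2(v=14,ok=T), TRANSFORM:P1(v=0,ok=F), EMIT:-] out:-; bubbles=2
Tick 4: [PARSE:P3(v=12,ok=F), VALIDATE:-, TRANSFORM:P2(v=70,ok=T), EMIT:P1(v=0,ok=F)] out:-; bubbles=1
Tick 5: [PARSE:-, VALIDATE:P3(v=12,ok=F), TRANSFORM:-, EMIT:P2(v=70,ok=T)] out:P1(v=0); bubbles=2
Tick 6: [PARSE:-, VALIDATE:-, TRANSFORM:P3(v=0,ok=F), EMIT:-] out:P2(v=70); bubbles=3
Tick 7: [PARSE:-, VALIDATE:-, TRANSFORM:-, EMIT:P3(v=0,ok=F)] out:-; bubbles=3
Tick 8: [PARSE:-, VALIDATE:-, TRANSFORM:-, EMIT:-] out:P3(v=0); bubbles=4
Total bubble-slots: 20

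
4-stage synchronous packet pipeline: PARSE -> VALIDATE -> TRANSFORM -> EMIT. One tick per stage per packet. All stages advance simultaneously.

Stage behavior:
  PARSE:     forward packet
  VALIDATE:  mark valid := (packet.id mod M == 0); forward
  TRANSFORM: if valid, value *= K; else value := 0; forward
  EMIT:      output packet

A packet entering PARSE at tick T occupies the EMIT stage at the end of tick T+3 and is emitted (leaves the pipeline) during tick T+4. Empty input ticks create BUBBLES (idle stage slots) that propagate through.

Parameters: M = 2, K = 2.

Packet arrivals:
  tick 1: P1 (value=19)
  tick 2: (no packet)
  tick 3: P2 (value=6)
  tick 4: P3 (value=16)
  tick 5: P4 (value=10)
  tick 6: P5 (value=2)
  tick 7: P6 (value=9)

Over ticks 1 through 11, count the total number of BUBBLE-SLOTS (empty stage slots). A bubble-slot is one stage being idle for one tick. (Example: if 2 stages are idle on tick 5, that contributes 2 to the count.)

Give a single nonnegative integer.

Tick 1: [PARSE:P1(v=19,ok=F), VALIDATE:-, TRANSFORM:-, EMIT:-] out:-; bubbles=3
Tick 2: [PARSE:-, VALIDATE:P1(v=19,ok=F), TRANSFORM:-, EMIT:-] out:-; bubbles=3
Tick 3: [PARSE:P2(v=6,ok=F), VALIDATE:-, TRANSFORM:P1(v=0,ok=F), EMIT:-] out:-; bubbles=2
Tick 4: [PARSE:P3(v=16,ok=F), VALIDATE:P2(v=6,ok=T), TRANSFORM:-, EMIT:P1(v=0,ok=F)] out:-; bubbles=1
Tick 5: [PARSE:P4(v=10,ok=F), VALIDATE:P3(v=16,ok=F), TRANSFORM:P2(v=12,ok=T), EMIT:-] out:P1(v=0); bubbles=1
Tick 6: [PARSE:P5(v=2,ok=F), VALIDATE:P4(v=10,ok=T), TRANSFORM:P3(v=0,ok=F), EMIT:P2(v=12,ok=T)] out:-; bubbles=0
Tick 7: [PARSE:P6(v=9,ok=F), VALIDATE:P5(v=2,ok=F), TRANSFORM:P4(v=20,ok=T), EMIT:P3(v=0,ok=F)] out:P2(v=12); bubbles=0
Tick 8: [PARSE:-, VALIDATE:P6(v=9,ok=T), TRANSFORM:P5(v=0,ok=F), EMIT:P4(v=20,ok=T)] out:P3(v=0); bubbles=1
Tick 9: [PARSE:-, VALIDATE:-, TRANSFORM:P6(v=18,ok=T), EMIT:P5(v=0,ok=F)] out:P4(v=20); bubbles=2
Tick 10: [PARSE:-, VALIDATE:-, TRANSFORM:-, EMIT:P6(v=18,ok=T)] out:P5(v=0); bubbles=3
Tick 11: [PARSE:-, VALIDATE:-, TRANSFORM:-, EMIT:-] out:P6(v=18); bubbles=4
Total bubble-slots: 20

Answer: 20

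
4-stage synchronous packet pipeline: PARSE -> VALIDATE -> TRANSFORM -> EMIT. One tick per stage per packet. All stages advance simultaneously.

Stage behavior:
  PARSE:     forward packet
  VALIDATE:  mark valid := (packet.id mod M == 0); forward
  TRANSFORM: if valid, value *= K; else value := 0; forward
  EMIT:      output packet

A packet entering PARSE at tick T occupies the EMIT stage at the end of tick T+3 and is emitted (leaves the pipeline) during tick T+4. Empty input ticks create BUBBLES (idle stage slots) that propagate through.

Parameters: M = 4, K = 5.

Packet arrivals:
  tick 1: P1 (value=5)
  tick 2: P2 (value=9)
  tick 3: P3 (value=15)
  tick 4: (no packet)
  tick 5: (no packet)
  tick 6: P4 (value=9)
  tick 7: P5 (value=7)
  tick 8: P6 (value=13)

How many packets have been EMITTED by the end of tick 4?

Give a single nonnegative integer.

Tick 1: [PARSE:P1(v=5,ok=F), VALIDATE:-, TRANSFORM:-, EMIT:-] out:-; in:P1
Tick 2: [PARSE:P2(v=9,ok=F), VALIDATE:P1(v=5,ok=F), TRANSFORM:-, EMIT:-] out:-; in:P2
Tick 3: [PARSE:P3(v=15,ok=F), VALIDATE:P2(v=9,ok=F), TRANSFORM:P1(v=0,ok=F), EMIT:-] out:-; in:P3
Tick 4: [PARSE:-, VALIDATE:P3(v=15,ok=F), TRANSFORM:P2(v=0,ok=F), EMIT:P1(v=0,ok=F)] out:-; in:-
Emitted by tick 4: []

Answer: 0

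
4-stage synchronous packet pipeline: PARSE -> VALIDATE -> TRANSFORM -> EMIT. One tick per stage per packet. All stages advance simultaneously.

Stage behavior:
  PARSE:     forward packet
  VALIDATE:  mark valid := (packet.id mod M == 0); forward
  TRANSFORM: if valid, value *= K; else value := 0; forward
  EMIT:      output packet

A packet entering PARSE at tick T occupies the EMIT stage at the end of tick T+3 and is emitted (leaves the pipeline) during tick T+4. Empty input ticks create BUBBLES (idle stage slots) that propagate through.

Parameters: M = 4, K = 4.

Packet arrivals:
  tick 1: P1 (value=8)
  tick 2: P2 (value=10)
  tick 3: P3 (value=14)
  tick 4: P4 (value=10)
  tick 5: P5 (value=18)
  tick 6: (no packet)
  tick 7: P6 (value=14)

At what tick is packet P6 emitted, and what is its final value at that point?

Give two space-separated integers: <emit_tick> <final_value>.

Tick 1: [PARSE:P1(v=8,ok=F), VALIDATE:-, TRANSFORM:-, EMIT:-] out:-; in:P1
Tick 2: [PARSE:P2(v=10,ok=F), VALIDATE:P1(v=8,ok=F), TRANSFORM:-, EMIT:-] out:-; in:P2
Tick 3: [PARSE:P3(v=14,ok=F), VALIDATE:P2(v=10,ok=F), TRANSFORM:P1(v=0,ok=F), EMIT:-] out:-; in:P3
Tick 4: [PARSE:P4(v=10,ok=F), VALIDATE:P3(v=14,ok=F), TRANSFORM:P2(v=0,ok=F), EMIT:P1(v=0,ok=F)] out:-; in:P4
Tick 5: [PARSE:P5(v=18,ok=F), VALIDATE:P4(v=10,ok=T), TRANSFORM:P3(v=0,ok=F), EMIT:P2(v=0,ok=F)] out:P1(v=0); in:P5
Tick 6: [PARSE:-, VALIDATE:P5(v=18,ok=F), TRANSFORM:P4(v=40,ok=T), EMIT:P3(v=0,ok=F)] out:P2(v=0); in:-
Tick 7: [PARSE:P6(v=14,ok=F), VALIDATE:-, TRANSFORM:P5(v=0,ok=F), EMIT:P4(v=40,ok=T)] out:P3(v=0); in:P6
Tick 8: [PARSE:-, VALIDATE:P6(v=14,ok=F), TRANSFORM:-, EMIT:P5(v=0,ok=F)] out:P4(v=40); in:-
Tick 9: [PARSE:-, VALIDATE:-, TRANSFORM:P6(v=0,ok=F), EMIT:-] out:P5(v=0); in:-
Tick 10: [PARSE:-, VALIDATE:-, TRANSFORM:-, EMIT:P6(v=0,ok=F)] out:-; in:-
Tick 11: [PARSE:-, VALIDATE:-, TRANSFORM:-, EMIT:-] out:P6(v=0); in:-
P6: arrives tick 7, valid=False (id=6, id%4=2), emit tick 11, final value 0

Answer: 11 0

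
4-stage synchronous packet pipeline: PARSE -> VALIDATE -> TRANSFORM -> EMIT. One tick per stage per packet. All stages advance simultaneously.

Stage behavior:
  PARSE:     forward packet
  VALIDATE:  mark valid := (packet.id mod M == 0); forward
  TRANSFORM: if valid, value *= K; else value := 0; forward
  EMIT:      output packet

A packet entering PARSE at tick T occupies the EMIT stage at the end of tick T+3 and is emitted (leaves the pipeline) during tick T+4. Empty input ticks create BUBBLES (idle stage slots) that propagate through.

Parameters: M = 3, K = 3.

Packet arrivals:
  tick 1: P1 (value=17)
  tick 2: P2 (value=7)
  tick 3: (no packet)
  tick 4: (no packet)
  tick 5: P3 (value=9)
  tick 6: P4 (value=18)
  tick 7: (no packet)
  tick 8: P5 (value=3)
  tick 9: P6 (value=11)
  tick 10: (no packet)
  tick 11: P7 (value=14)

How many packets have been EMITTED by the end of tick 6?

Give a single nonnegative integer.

Answer: 2

Derivation:
Tick 1: [PARSE:P1(v=17,ok=F), VALIDATE:-, TRANSFORM:-, EMIT:-] out:-; in:P1
Tick 2: [PARSE:P2(v=7,ok=F), VALIDATE:P1(v=17,ok=F), TRANSFORM:-, EMIT:-] out:-; in:P2
Tick 3: [PARSE:-, VALIDATE:P2(v=7,ok=F), TRANSFORM:P1(v=0,ok=F), EMIT:-] out:-; in:-
Tick 4: [PARSE:-, VALIDATE:-, TRANSFORM:P2(v=0,ok=F), EMIT:P1(v=0,ok=F)] out:-; in:-
Tick 5: [PARSE:P3(v=9,ok=F), VALIDATE:-, TRANSFORM:-, EMIT:P2(v=0,ok=F)] out:P1(v=0); in:P3
Tick 6: [PARSE:P4(v=18,ok=F), VALIDATE:P3(v=9,ok=T), TRANSFORM:-, EMIT:-] out:P2(v=0); in:P4
Emitted by tick 6: ['P1', 'P2']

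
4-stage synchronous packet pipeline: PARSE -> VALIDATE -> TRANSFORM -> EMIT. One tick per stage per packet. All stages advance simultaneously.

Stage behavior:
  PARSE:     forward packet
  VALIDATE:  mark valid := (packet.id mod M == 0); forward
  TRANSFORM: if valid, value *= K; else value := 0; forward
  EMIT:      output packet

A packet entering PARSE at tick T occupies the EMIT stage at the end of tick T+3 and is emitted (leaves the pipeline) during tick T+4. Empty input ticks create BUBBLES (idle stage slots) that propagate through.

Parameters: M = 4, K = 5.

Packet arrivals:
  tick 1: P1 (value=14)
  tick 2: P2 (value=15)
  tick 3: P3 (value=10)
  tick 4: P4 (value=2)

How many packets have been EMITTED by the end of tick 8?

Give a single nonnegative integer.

Tick 1: [PARSE:P1(v=14,ok=F), VALIDATE:-, TRANSFORM:-, EMIT:-] out:-; in:P1
Tick 2: [PARSE:P2(v=15,ok=F), VALIDATE:P1(v=14,ok=F), TRANSFORM:-, EMIT:-] out:-; in:P2
Tick 3: [PARSE:P3(v=10,ok=F), VALIDATE:P2(v=15,ok=F), TRANSFORM:P1(v=0,ok=F), EMIT:-] out:-; in:P3
Tick 4: [PARSE:P4(v=2,ok=F), VALIDATE:P3(v=10,ok=F), TRANSFORM:P2(v=0,ok=F), EMIT:P1(v=0,ok=F)] out:-; in:P4
Tick 5: [PARSE:-, VALIDATE:P4(v=2,ok=T), TRANSFORM:P3(v=0,ok=F), EMIT:P2(v=0,ok=F)] out:P1(v=0); in:-
Tick 6: [PARSE:-, VALIDATE:-, TRANSFORM:P4(v=10,ok=T), EMIT:P3(v=0,ok=F)] out:P2(v=0); in:-
Tick 7: [PARSE:-, VALIDATE:-, TRANSFORM:-, EMIT:P4(v=10,ok=T)] out:P3(v=0); in:-
Tick 8: [PARSE:-, VALIDATE:-, TRANSFORM:-, EMIT:-] out:P4(v=10); in:-
Emitted by tick 8: ['P1', 'P2', 'P3', 'P4']

Answer: 4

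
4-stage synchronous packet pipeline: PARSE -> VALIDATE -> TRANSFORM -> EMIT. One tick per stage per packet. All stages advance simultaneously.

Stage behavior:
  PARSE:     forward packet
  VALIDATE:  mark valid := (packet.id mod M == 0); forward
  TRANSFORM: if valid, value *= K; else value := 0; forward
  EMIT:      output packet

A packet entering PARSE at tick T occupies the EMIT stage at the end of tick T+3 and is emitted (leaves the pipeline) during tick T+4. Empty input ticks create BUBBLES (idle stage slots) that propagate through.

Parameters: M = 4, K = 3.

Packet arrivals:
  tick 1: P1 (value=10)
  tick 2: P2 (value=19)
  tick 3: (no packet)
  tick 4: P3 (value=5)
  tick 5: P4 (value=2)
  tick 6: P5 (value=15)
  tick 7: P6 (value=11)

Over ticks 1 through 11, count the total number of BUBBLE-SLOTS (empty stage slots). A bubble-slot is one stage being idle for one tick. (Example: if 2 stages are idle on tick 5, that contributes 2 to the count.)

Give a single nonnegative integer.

Tick 1: [PARSE:P1(v=10,ok=F), VALIDATE:-, TRANSFORM:-, EMIT:-] out:-; bubbles=3
Tick 2: [PARSE:P2(v=19,ok=F), VALIDATE:P1(v=10,ok=F), TRANSFORM:-, EMIT:-] out:-; bubbles=2
Tick 3: [PARSE:-, VALIDATE:P2(v=19,ok=F), TRANSFORM:P1(v=0,ok=F), EMIT:-] out:-; bubbles=2
Tick 4: [PARSE:P3(v=5,ok=F), VALIDATE:-, TRANSFORM:P2(v=0,ok=F), EMIT:P1(v=0,ok=F)] out:-; bubbles=1
Tick 5: [PARSE:P4(v=2,ok=F), VALIDATE:P3(v=5,ok=F), TRANSFORM:-, EMIT:P2(v=0,ok=F)] out:P1(v=0); bubbles=1
Tick 6: [PARSE:P5(v=15,ok=F), VALIDATE:P4(v=2,ok=T), TRANSFORM:P3(v=0,ok=F), EMIT:-] out:P2(v=0); bubbles=1
Tick 7: [PARSE:P6(v=11,ok=F), VALIDATE:P5(v=15,ok=F), TRANSFORM:P4(v=6,ok=T), EMIT:P3(v=0,ok=F)] out:-; bubbles=0
Tick 8: [PARSE:-, VALIDATE:P6(v=11,ok=F), TRANSFORM:P5(v=0,ok=F), EMIT:P4(v=6,ok=T)] out:P3(v=0); bubbles=1
Tick 9: [PARSE:-, VALIDATE:-, TRANSFORM:P6(v=0,ok=F), EMIT:P5(v=0,ok=F)] out:P4(v=6); bubbles=2
Tick 10: [PARSE:-, VALIDATE:-, TRANSFORM:-, EMIT:P6(v=0,ok=F)] out:P5(v=0); bubbles=3
Tick 11: [PARSE:-, VALIDATE:-, TRANSFORM:-, EMIT:-] out:P6(v=0); bubbles=4
Total bubble-slots: 20

Answer: 20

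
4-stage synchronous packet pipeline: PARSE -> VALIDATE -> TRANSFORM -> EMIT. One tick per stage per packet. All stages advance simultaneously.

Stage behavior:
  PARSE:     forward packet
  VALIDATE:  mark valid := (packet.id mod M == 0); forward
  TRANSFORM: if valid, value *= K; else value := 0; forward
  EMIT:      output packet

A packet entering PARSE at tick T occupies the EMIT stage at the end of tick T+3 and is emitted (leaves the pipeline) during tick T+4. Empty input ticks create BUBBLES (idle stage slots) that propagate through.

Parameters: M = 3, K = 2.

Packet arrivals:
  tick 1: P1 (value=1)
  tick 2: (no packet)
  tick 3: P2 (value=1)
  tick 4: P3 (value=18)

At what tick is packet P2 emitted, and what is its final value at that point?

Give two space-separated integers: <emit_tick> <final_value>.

Answer: 7 0

Derivation:
Tick 1: [PARSE:P1(v=1,ok=F), VALIDATE:-, TRANSFORM:-, EMIT:-] out:-; in:P1
Tick 2: [PARSE:-, VALIDATE:P1(v=1,ok=F), TRANSFORM:-, EMIT:-] out:-; in:-
Tick 3: [PARSE:P2(v=1,ok=F), VALIDATE:-, TRANSFORM:P1(v=0,ok=F), EMIT:-] out:-; in:P2
Tick 4: [PARSE:P3(v=18,ok=F), VALIDATE:P2(v=1,ok=F), TRANSFORM:-, EMIT:P1(v=0,ok=F)] out:-; in:P3
Tick 5: [PARSE:-, VALIDATE:P3(v=18,ok=T), TRANSFORM:P2(v=0,ok=F), EMIT:-] out:P1(v=0); in:-
Tick 6: [PARSE:-, VALIDATE:-, TRANSFORM:P3(v=36,ok=T), EMIT:P2(v=0,ok=F)] out:-; in:-
Tick 7: [PARSE:-, VALIDATE:-, TRANSFORM:-, EMIT:P3(v=36,ok=T)] out:P2(v=0); in:-
Tick 8: [PARSE:-, VALIDATE:-, TRANSFORM:-, EMIT:-] out:P3(v=36); in:-
P2: arrives tick 3, valid=False (id=2, id%3=2), emit tick 7, final value 0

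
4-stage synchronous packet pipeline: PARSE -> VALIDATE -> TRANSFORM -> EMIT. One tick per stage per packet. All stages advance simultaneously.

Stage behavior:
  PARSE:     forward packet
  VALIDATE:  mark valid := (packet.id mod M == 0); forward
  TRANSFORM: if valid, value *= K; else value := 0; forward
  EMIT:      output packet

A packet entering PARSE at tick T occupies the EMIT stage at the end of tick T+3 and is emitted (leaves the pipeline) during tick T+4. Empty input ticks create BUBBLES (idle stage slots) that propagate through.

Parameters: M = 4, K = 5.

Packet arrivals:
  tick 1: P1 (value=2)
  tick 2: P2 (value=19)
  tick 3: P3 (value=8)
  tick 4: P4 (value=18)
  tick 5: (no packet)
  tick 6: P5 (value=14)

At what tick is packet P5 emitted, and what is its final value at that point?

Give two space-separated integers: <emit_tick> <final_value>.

Answer: 10 0

Derivation:
Tick 1: [PARSE:P1(v=2,ok=F), VALIDATE:-, TRANSFORM:-, EMIT:-] out:-; in:P1
Tick 2: [PARSE:P2(v=19,ok=F), VALIDATE:P1(v=2,ok=F), TRANSFORM:-, EMIT:-] out:-; in:P2
Tick 3: [PARSE:P3(v=8,ok=F), VALIDATE:P2(v=19,ok=F), TRANSFORM:P1(v=0,ok=F), EMIT:-] out:-; in:P3
Tick 4: [PARSE:P4(v=18,ok=F), VALIDATE:P3(v=8,ok=F), TRANSFORM:P2(v=0,ok=F), EMIT:P1(v=0,ok=F)] out:-; in:P4
Tick 5: [PARSE:-, VALIDATE:P4(v=18,ok=T), TRANSFORM:P3(v=0,ok=F), EMIT:P2(v=0,ok=F)] out:P1(v=0); in:-
Tick 6: [PARSE:P5(v=14,ok=F), VALIDATE:-, TRANSFORM:P4(v=90,ok=T), EMIT:P3(v=0,ok=F)] out:P2(v=0); in:P5
Tick 7: [PARSE:-, VALIDATE:P5(v=14,ok=F), TRANSFORM:-, EMIT:P4(v=90,ok=T)] out:P3(v=0); in:-
Tick 8: [PARSE:-, VALIDATE:-, TRANSFORM:P5(v=0,ok=F), EMIT:-] out:P4(v=90); in:-
Tick 9: [PARSE:-, VALIDATE:-, TRANSFORM:-, EMIT:P5(v=0,ok=F)] out:-; in:-
Tick 10: [PARSE:-, VALIDATE:-, TRANSFORM:-, EMIT:-] out:P5(v=0); in:-
P5: arrives tick 6, valid=False (id=5, id%4=1), emit tick 10, final value 0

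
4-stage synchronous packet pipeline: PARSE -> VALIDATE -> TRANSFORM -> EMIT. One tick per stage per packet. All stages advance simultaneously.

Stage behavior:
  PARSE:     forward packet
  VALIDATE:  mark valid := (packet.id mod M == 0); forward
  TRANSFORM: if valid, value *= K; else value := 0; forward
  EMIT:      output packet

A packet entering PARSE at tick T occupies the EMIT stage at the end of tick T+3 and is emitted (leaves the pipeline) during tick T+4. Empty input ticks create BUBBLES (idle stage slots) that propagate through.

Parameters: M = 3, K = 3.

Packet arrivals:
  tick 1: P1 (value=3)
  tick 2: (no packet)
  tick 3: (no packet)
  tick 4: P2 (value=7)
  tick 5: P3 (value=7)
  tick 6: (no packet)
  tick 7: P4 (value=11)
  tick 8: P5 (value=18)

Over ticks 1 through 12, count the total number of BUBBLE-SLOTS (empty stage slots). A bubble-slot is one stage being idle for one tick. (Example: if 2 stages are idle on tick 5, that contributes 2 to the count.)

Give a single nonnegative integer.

Answer: 28

Derivation:
Tick 1: [PARSE:P1(v=3,ok=F), VALIDATE:-, TRANSFORM:-, EMIT:-] out:-; bubbles=3
Tick 2: [PARSE:-, VALIDATE:P1(v=3,ok=F), TRANSFORM:-, EMIT:-] out:-; bubbles=3
Tick 3: [PARSE:-, VALIDATE:-, TRANSFORM:P1(v=0,ok=F), EMIT:-] out:-; bubbles=3
Tick 4: [PARSE:P2(v=7,ok=F), VALIDATE:-, TRANSFORM:-, EMIT:P1(v=0,ok=F)] out:-; bubbles=2
Tick 5: [PARSE:P3(v=7,ok=F), VALIDATE:P2(v=7,ok=F), TRANSFORM:-, EMIT:-] out:P1(v=0); bubbles=2
Tick 6: [PARSE:-, VALIDATE:P3(v=7,ok=T), TRANSFORM:P2(v=0,ok=F), EMIT:-] out:-; bubbles=2
Tick 7: [PARSE:P4(v=11,ok=F), VALIDATE:-, TRANSFORM:P3(v=21,ok=T), EMIT:P2(v=0,ok=F)] out:-; bubbles=1
Tick 8: [PARSE:P5(v=18,ok=F), VALIDATE:P4(v=11,ok=F), TRANSFORM:-, EMIT:P3(v=21,ok=T)] out:P2(v=0); bubbles=1
Tick 9: [PARSE:-, VALIDATE:P5(v=18,ok=F), TRANSFORM:P4(v=0,ok=F), EMIT:-] out:P3(v=21); bubbles=2
Tick 10: [PARSE:-, VALIDATE:-, TRANSFORM:P5(v=0,ok=F), EMIT:P4(v=0,ok=F)] out:-; bubbles=2
Tick 11: [PARSE:-, VALIDATE:-, TRANSFORM:-, EMIT:P5(v=0,ok=F)] out:P4(v=0); bubbles=3
Tick 12: [PARSE:-, VALIDATE:-, TRANSFORM:-, EMIT:-] out:P5(v=0); bubbles=4
Total bubble-slots: 28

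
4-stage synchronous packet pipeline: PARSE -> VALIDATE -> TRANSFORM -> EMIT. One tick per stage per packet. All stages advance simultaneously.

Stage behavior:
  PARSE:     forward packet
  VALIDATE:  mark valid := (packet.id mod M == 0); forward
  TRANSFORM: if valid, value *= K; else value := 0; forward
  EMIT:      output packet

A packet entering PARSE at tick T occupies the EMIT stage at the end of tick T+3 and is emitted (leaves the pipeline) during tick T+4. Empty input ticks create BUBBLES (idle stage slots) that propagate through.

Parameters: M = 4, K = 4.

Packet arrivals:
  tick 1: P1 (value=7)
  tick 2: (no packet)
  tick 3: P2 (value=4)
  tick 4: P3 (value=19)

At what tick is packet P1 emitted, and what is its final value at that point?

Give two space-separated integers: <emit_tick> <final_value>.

Answer: 5 0

Derivation:
Tick 1: [PARSE:P1(v=7,ok=F), VALIDATE:-, TRANSFORM:-, EMIT:-] out:-; in:P1
Tick 2: [PARSE:-, VALIDATE:P1(v=7,ok=F), TRANSFORM:-, EMIT:-] out:-; in:-
Tick 3: [PARSE:P2(v=4,ok=F), VALIDATE:-, TRANSFORM:P1(v=0,ok=F), EMIT:-] out:-; in:P2
Tick 4: [PARSE:P3(v=19,ok=F), VALIDATE:P2(v=4,ok=F), TRANSFORM:-, EMIT:P1(v=0,ok=F)] out:-; in:P3
Tick 5: [PARSE:-, VALIDATE:P3(v=19,ok=F), TRANSFORM:P2(v=0,ok=F), EMIT:-] out:P1(v=0); in:-
Tick 6: [PARSE:-, VALIDATE:-, TRANSFORM:P3(v=0,ok=F), EMIT:P2(v=0,ok=F)] out:-; in:-
Tick 7: [PARSE:-, VALIDATE:-, TRANSFORM:-, EMIT:P3(v=0,ok=F)] out:P2(v=0); in:-
Tick 8: [PARSE:-, VALIDATE:-, TRANSFORM:-, EMIT:-] out:P3(v=0); in:-
P1: arrives tick 1, valid=False (id=1, id%4=1), emit tick 5, final value 0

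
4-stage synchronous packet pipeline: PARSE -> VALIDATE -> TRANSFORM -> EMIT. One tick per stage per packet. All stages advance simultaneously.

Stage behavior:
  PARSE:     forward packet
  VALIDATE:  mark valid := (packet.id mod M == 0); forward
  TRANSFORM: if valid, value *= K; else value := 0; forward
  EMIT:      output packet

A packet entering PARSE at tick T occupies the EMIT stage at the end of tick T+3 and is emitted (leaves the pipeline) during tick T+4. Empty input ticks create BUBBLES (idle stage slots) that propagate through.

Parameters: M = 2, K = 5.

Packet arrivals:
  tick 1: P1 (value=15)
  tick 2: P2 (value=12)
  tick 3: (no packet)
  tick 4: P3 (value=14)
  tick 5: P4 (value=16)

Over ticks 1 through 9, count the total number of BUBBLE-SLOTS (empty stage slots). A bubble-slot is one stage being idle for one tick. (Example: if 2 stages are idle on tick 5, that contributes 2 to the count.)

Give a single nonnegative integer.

Answer: 20

Derivation:
Tick 1: [PARSE:P1(v=15,ok=F), VALIDATE:-, TRANSFORM:-, EMIT:-] out:-; bubbles=3
Tick 2: [PARSE:P2(v=12,ok=F), VALIDATE:P1(v=15,ok=F), TRANSFORM:-, EMIT:-] out:-; bubbles=2
Tick 3: [PARSE:-, VALIDATE:P2(v=12,ok=T), TRANSFORM:P1(v=0,ok=F), EMIT:-] out:-; bubbles=2
Tick 4: [PARSE:P3(v=14,ok=F), VALIDATE:-, TRANSFORM:P2(v=60,ok=T), EMIT:P1(v=0,ok=F)] out:-; bubbles=1
Tick 5: [PARSE:P4(v=16,ok=F), VALIDATE:P3(v=14,ok=F), TRANSFORM:-, EMIT:P2(v=60,ok=T)] out:P1(v=0); bubbles=1
Tick 6: [PARSE:-, VALIDATE:P4(v=16,ok=T), TRANSFORM:P3(v=0,ok=F), EMIT:-] out:P2(v=60); bubbles=2
Tick 7: [PARSE:-, VALIDATE:-, TRANSFORM:P4(v=80,ok=T), EMIT:P3(v=0,ok=F)] out:-; bubbles=2
Tick 8: [PARSE:-, VALIDATE:-, TRANSFORM:-, EMIT:P4(v=80,ok=T)] out:P3(v=0); bubbles=3
Tick 9: [PARSE:-, VALIDATE:-, TRANSFORM:-, EMIT:-] out:P4(v=80); bubbles=4
Total bubble-slots: 20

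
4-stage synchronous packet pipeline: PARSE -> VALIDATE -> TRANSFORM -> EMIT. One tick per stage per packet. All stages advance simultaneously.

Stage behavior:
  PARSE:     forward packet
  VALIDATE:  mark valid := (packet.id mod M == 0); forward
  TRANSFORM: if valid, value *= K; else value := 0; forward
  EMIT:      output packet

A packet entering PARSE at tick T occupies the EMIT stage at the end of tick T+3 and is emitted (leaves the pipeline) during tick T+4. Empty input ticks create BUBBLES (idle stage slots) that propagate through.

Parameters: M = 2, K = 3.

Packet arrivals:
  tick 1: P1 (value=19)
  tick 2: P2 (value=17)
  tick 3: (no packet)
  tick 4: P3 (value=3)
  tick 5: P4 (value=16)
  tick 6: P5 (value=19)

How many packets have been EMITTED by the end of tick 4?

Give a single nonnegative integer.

Answer: 0

Derivation:
Tick 1: [PARSE:P1(v=19,ok=F), VALIDATE:-, TRANSFORM:-, EMIT:-] out:-; in:P1
Tick 2: [PARSE:P2(v=17,ok=F), VALIDATE:P1(v=19,ok=F), TRANSFORM:-, EMIT:-] out:-; in:P2
Tick 3: [PARSE:-, VALIDATE:P2(v=17,ok=T), TRANSFORM:P1(v=0,ok=F), EMIT:-] out:-; in:-
Tick 4: [PARSE:P3(v=3,ok=F), VALIDATE:-, TRANSFORM:P2(v=51,ok=T), EMIT:P1(v=0,ok=F)] out:-; in:P3
Emitted by tick 4: []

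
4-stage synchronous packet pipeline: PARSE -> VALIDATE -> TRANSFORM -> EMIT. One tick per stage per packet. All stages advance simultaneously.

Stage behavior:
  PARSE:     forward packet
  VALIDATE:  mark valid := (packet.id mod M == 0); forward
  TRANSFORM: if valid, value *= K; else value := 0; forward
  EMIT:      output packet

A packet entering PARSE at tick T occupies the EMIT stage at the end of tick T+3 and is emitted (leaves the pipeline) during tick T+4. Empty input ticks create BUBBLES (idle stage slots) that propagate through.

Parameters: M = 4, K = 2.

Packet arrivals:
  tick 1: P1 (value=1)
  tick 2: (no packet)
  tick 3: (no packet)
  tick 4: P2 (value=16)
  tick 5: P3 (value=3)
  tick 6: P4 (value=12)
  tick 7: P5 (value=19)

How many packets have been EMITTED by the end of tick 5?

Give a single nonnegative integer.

Tick 1: [PARSE:P1(v=1,ok=F), VALIDATE:-, TRANSFORM:-, EMIT:-] out:-; in:P1
Tick 2: [PARSE:-, VALIDATE:P1(v=1,ok=F), TRANSFORM:-, EMIT:-] out:-; in:-
Tick 3: [PARSE:-, VALIDATE:-, TRANSFORM:P1(v=0,ok=F), EMIT:-] out:-; in:-
Tick 4: [PARSE:P2(v=16,ok=F), VALIDATE:-, TRANSFORM:-, EMIT:P1(v=0,ok=F)] out:-; in:P2
Tick 5: [PARSE:P3(v=3,ok=F), VALIDATE:P2(v=16,ok=F), TRANSFORM:-, EMIT:-] out:P1(v=0); in:P3
Emitted by tick 5: ['P1']

Answer: 1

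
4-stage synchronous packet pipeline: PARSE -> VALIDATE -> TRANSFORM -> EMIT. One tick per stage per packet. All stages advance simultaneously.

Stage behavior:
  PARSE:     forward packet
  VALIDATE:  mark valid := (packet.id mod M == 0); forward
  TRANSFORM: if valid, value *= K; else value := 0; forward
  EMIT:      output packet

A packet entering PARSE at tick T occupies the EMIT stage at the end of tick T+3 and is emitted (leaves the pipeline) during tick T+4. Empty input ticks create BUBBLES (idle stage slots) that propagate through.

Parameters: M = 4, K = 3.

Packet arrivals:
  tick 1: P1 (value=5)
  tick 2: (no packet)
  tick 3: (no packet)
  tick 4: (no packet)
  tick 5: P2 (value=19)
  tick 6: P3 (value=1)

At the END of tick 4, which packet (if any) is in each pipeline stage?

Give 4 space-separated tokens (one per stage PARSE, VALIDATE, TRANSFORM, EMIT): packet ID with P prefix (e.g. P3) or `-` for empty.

Tick 1: [PARSE:P1(v=5,ok=F), VALIDATE:-, TRANSFORM:-, EMIT:-] out:-; in:P1
Tick 2: [PARSE:-, VALIDATE:P1(v=5,ok=F), TRANSFORM:-, EMIT:-] out:-; in:-
Tick 3: [PARSE:-, VALIDATE:-, TRANSFORM:P1(v=0,ok=F), EMIT:-] out:-; in:-
Tick 4: [PARSE:-, VALIDATE:-, TRANSFORM:-, EMIT:P1(v=0,ok=F)] out:-; in:-
At end of tick 4: ['-', '-', '-', 'P1']

Answer: - - - P1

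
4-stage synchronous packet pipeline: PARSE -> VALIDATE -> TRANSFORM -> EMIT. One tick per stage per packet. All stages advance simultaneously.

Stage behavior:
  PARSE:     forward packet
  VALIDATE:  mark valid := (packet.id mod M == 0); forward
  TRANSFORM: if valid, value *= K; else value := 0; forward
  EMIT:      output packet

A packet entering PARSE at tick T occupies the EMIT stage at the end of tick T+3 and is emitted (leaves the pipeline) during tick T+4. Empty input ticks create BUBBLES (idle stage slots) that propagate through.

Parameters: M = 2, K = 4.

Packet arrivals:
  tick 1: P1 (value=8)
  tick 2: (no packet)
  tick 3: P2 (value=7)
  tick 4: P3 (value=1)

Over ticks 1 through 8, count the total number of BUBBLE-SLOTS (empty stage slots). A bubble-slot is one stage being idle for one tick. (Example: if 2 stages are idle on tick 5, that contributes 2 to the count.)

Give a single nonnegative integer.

Answer: 20

Derivation:
Tick 1: [PARSE:P1(v=8,ok=F), VALIDATE:-, TRANSFORM:-, EMIT:-] out:-; bubbles=3
Tick 2: [PARSE:-, VALIDATE:P1(v=8,ok=F), TRANSFORM:-, EMIT:-] out:-; bubbles=3
Tick 3: [PARSE:P2(v=7,ok=F), VALIDATE:-, TRANSFORM:P1(v=0,ok=F), EMIT:-] out:-; bubbles=2
Tick 4: [PARSE:P3(v=1,ok=F), VALIDATE:P2(v=7,ok=T), TRANSFORM:-, EMIT:P1(v=0,ok=F)] out:-; bubbles=1
Tick 5: [PARSE:-, VALIDATE:P3(v=1,ok=F), TRANSFORM:P2(v=28,ok=T), EMIT:-] out:P1(v=0); bubbles=2
Tick 6: [PARSE:-, VALIDATE:-, TRANSFORM:P3(v=0,ok=F), EMIT:P2(v=28,ok=T)] out:-; bubbles=2
Tick 7: [PARSE:-, VALIDATE:-, TRANSFORM:-, EMIT:P3(v=0,ok=F)] out:P2(v=28); bubbles=3
Tick 8: [PARSE:-, VALIDATE:-, TRANSFORM:-, EMIT:-] out:P3(v=0); bubbles=4
Total bubble-slots: 20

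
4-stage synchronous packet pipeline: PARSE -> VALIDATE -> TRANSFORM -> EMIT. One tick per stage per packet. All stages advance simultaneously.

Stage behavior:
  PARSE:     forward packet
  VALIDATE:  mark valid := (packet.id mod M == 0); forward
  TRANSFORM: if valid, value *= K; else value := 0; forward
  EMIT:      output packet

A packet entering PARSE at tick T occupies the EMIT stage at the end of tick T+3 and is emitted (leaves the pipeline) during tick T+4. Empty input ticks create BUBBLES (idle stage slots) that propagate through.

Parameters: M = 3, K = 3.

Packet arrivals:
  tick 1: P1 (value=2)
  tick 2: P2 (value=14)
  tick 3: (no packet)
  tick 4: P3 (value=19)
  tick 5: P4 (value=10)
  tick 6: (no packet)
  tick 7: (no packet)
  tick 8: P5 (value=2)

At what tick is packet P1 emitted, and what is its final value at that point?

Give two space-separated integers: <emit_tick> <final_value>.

Tick 1: [PARSE:P1(v=2,ok=F), VALIDATE:-, TRANSFORM:-, EMIT:-] out:-; in:P1
Tick 2: [PARSE:P2(v=14,ok=F), VALIDATE:P1(v=2,ok=F), TRANSFORM:-, EMIT:-] out:-; in:P2
Tick 3: [PARSE:-, VALIDATE:P2(v=14,ok=F), TRANSFORM:P1(v=0,ok=F), EMIT:-] out:-; in:-
Tick 4: [PARSE:P3(v=19,ok=F), VALIDATE:-, TRANSFORM:P2(v=0,ok=F), EMIT:P1(v=0,ok=F)] out:-; in:P3
Tick 5: [PARSE:P4(v=10,ok=F), VALIDATE:P3(v=19,ok=T), TRANSFORM:-, EMIT:P2(v=0,ok=F)] out:P1(v=0); in:P4
Tick 6: [PARSE:-, VALIDATE:P4(v=10,ok=F), TRANSFORM:P3(v=57,ok=T), EMIT:-] out:P2(v=0); in:-
Tick 7: [PARSE:-, VALIDATE:-, TRANSFORM:P4(v=0,ok=F), EMIT:P3(v=57,ok=T)] out:-; in:-
Tick 8: [PARSE:P5(v=2,ok=F), VALIDATE:-, TRANSFORM:-, EMIT:P4(v=0,ok=F)] out:P3(v=57); in:P5
Tick 9: [PARSE:-, VALIDATE:P5(v=2,ok=F), TRANSFORM:-, EMIT:-] out:P4(v=0); in:-
Tick 10: [PARSE:-, VALIDATE:-, TRANSFORM:P5(v=0,ok=F), EMIT:-] out:-; in:-
Tick 11: [PARSE:-, VALIDATE:-, TRANSFORM:-, EMIT:P5(v=0,ok=F)] out:-; in:-
Tick 12: [PARSE:-, VALIDATE:-, TRANSFORM:-, EMIT:-] out:P5(v=0); in:-
P1: arrives tick 1, valid=False (id=1, id%3=1), emit tick 5, final value 0

Answer: 5 0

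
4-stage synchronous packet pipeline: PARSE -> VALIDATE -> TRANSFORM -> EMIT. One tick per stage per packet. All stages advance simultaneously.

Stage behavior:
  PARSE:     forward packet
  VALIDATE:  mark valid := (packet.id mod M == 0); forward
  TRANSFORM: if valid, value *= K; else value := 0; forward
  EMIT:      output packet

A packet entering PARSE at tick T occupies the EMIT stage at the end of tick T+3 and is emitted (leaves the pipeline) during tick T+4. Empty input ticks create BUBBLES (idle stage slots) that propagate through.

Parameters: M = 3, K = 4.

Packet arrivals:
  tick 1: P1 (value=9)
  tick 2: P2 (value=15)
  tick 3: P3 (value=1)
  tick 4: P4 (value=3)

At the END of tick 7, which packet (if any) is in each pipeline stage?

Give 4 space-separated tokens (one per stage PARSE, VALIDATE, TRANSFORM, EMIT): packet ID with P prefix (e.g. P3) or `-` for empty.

Tick 1: [PARSE:P1(v=9,ok=F), VALIDATE:-, TRANSFORM:-, EMIT:-] out:-; in:P1
Tick 2: [PARSE:P2(v=15,ok=F), VALIDATE:P1(v=9,ok=F), TRANSFORM:-, EMIT:-] out:-; in:P2
Tick 3: [PARSE:P3(v=1,ok=F), VALIDATE:P2(v=15,ok=F), TRANSFORM:P1(v=0,ok=F), EMIT:-] out:-; in:P3
Tick 4: [PARSE:P4(v=3,ok=F), VALIDATE:P3(v=1,ok=T), TRANSFORM:P2(v=0,ok=F), EMIT:P1(v=0,ok=F)] out:-; in:P4
Tick 5: [PARSE:-, VALIDATE:P4(v=3,ok=F), TRANSFORM:P3(v=4,ok=T), EMIT:P2(v=0,ok=F)] out:P1(v=0); in:-
Tick 6: [PARSE:-, VALIDATE:-, TRANSFORM:P4(v=0,ok=F), EMIT:P3(v=4,ok=T)] out:P2(v=0); in:-
Tick 7: [PARSE:-, VALIDATE:-, TRANSFORM:-, EMIT:P4(v=0,ok=F)] out:P3(v=4); in:-
At end of tick 7: ['-', '-', '-', 'P4']

Answer: - - - P4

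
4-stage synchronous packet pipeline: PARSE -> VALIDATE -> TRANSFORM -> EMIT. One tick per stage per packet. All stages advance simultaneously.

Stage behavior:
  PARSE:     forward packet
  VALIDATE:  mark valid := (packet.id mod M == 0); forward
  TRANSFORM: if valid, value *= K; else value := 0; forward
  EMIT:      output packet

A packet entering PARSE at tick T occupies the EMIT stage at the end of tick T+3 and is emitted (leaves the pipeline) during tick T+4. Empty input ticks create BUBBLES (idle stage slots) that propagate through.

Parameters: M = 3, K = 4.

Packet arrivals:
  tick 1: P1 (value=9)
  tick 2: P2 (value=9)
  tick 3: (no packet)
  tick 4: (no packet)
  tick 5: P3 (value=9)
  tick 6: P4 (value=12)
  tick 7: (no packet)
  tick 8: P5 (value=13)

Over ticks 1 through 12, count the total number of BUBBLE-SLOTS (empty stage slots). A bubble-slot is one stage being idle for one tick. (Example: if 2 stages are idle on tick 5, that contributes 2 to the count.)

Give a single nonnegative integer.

Tick 1: [PARSE:P1(v=9,ok=F), VALIDATE:-, TRANSFORM:-, EMIT:-] out:-; bubbles=3
Tick 2: [PARSE:P2(v=9,ok=F), VALIDATE:P1(v=9,ok=F), TRANSFORM:-, EMIT:-] out:-; bubbles=2
Tick 3: [PARSE:-, VALIDATE:P2(v=9,ok=F), TRANSFORM:P1(v=0,ok=F), EMIT:-] out:-; bubbles=2
Tick 4: [PARSE:-, VALIDATE:-, TRANSFORM:P2(v=0,ok=F), EMIT:P1(v=0,ok=F)] out:-; bubbles=2
Tick 5: [PARSE:P3(v=9,ok=F), VALIDATE:-, TRANSFORM:-, EMIT:P2(v=0,ok=F)] out:P1(v=0); bubbles=2
Tick 6: [PARSE:P4(v=12,ok=F), VALIDATE:P3(v=9,ok=T), TRANSFORM:-, EMIT:-] out:P2(v=0); bubbles=2
Tick 7: [PARSE:-, VALIDATE:P4(v=12,ok=F), TRANSFORM:P3(v=36,ok=T), EMIT:-] out:-; bubbles=2
Tick 8: [PARSE:P5(v=13,ok=F), VALIDATE:-, TRANSFORM:P4(v=0,ok=F), EMIT:P3(v=36,ok=T)] out:-; bubbles=1
Tick 9: [PARSE:-, VALIDATE:P5(v=13,ok=F), TRANSFORM:-, EMIT:P4(v=0,ok=F)] out:P3(v=36); bubbles=2
Tick 10: [PARSE:-, VALIDATE:-, TRANSFORM:P5(v=0,ok=F), EMIT:-] out:P4(v=0); bubbles=3
Tick 11: [PARSE:-, VALIDATE:-, TRANSFORM:-, EMIT:P5(v=0,ok=F)] out:-; bubbles=3
Tick 12: [PARSE:-, VALIDATE:-, TRANSFORM:-, EMIT:-] out:P5(v=0); bubbles=4
Total bubble-slots: 28

Answer: 28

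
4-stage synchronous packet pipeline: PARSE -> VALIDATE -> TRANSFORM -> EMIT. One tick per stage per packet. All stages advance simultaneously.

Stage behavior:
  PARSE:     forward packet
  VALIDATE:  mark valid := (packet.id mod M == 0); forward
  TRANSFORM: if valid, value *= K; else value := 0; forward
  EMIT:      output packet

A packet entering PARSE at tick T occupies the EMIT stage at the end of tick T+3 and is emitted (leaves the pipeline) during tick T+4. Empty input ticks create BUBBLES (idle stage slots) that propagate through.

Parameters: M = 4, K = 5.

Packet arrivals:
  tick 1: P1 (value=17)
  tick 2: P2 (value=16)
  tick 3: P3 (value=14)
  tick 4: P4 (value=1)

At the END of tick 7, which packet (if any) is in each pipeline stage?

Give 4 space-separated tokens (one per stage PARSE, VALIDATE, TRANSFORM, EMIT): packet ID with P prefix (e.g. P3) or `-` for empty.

Answer: - - - P4

Derivation:
Tick 1: [PARSE:P1(v=17,ok=F), VALIDATE:-, TRANSFORM:-, EMIT:-] out:-; in:P1
Tick 2: [PARSE:P2(v=16,ok=F), VALIDATE:P1(v=17,ok=F), TRANSFORM:-, EMIT:-] out:-; in:P2
Tick 3: [PARSE:P3(v=14,ok=F), VALIDATE:P2(v=16,ok=F), TRANSFORM:P1(v=0,ok=F), EMIT:-] out:-; in:P3
Tick 4: [PARSE:P4(v=1,ok=F), VALIDATE:P3(v=14,ok=F), TRANSFORM:P2(v=0,ok=F), EMIT:P1(v=0,ok=F)] out:-; in:P4
Tick 5: [PARSE:-, VALIDATE:P4(v=1,ok=T), TRANSFORM:P3(v=0,ok=F), EMIT:P2(v=0,ok=F)] out:P1(v=0); in:-
Tick 6: [PARSE:-, VALIDATE:-, TRANSFORM:P4(v=5,ok=T), EMIT:P3(v=0,ok=F)] out:P2(v=0); in:-
Tick 7: [PARSE:-, VALIDATE:-, TRANSFORM:-, EMIT:P4(v=5,ok=T)] out:P3(v=0); in:-
At end of tick 7: ['-', '-', '-', 'P4']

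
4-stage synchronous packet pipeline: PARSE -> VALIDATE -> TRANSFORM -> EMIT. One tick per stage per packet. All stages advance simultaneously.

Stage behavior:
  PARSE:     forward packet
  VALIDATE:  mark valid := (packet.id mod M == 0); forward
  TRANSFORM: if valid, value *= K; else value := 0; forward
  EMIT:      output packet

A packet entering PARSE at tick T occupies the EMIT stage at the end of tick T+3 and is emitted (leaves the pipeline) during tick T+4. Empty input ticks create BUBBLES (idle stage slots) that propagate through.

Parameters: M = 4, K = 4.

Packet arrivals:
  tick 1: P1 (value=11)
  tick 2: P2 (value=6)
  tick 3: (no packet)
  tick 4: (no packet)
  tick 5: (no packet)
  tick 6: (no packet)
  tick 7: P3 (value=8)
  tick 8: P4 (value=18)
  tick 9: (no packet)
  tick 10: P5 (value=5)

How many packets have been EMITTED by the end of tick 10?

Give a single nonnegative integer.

Answer: 2

Derivation:
Tick 1: [PARSE:P1(v=11,ok=F), VALIDATE:-, TRANSFORM:-, EMIT:-] out:-; in:P1
Tick 2: [PARSE:P2(v=6,ok=F), VALIDATE:P1(v=11,ok=F), TRANSFORM:-, EMIT:-] out:-; in:P2
Tick 3: [PARSE:-, VALIDATE:P2(v=6,ok=F), TRANSFORM:P1(v=0,ok=F), EMIT:-] out:-; in:-
Tick 4: [PARSE:-, VALIDATE:-, TRANSFORM:P2(v=0,ok=F), EMIT:P1(v=0,ok=F)] out:-; in:-
Tick 5: [PARSE:-, VALIDATE:-, TRANSFORM:-, EMIT:P2(v=0,ok=F)] out:P1(v=0); in:-
Tick 6: [PARSE:-, VALIDATE:-, TRANSFORM:-, EMIT:-] out:P2(v=0); in:-
Tick 7: [PARSE:P3(v=8,ok=F), VALIDATE:-, TRANSFORM:-, EMIT:-] out:-; in:P3
Tick 8: [PARSE:P4(v=18,ok=F), VALIDATE:P3(v=8,ok=F), TRANSFORM:-, EMIT:-] out:-; in:P4
Tick 9: [PARSE:-, VALIDATE:P4(v=18,ok=T), TRANSFORM:P3(v=0,ok=F), EMIT:-] out:-; in:-
Tick 10: [PARSE:P5(v=5,ok=F), VALIDATE:-, TRANSFORM:P4(v=72,ok=T), EMIT:P3(v=0,ok=F)] out:-; in:P5
Emitted by tick 10: ['P1', 'P2']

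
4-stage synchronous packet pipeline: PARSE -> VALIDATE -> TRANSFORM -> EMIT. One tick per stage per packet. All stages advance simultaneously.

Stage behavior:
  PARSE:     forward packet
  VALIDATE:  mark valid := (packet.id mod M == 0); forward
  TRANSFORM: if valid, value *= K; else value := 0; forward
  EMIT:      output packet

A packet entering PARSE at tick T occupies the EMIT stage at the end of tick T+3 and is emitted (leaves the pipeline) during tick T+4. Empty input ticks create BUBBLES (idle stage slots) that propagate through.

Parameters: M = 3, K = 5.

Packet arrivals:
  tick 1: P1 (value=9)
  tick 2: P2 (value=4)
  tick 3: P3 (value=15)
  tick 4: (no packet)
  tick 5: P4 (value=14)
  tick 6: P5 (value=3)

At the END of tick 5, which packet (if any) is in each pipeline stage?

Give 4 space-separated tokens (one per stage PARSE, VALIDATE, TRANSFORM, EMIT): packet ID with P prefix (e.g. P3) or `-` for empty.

Tick 1: [PARSE:P1(v=9,ok=F), VALIDATE:-, TRANSFORM:-, EMIT:-] out:-; in:P1
Tick 2: [PARSE:P2(v=4,ok=F), VALIDATE:P1(v=9,ok=F), TRANSFORM:-, EMIT:-] out:-; in:P2
Tick 3: [PARSE:P3(v=15,ok=F), VALIDATE:P2(v=4,ok=F), TRANSFORM:P1(v=0,ok=F), EMIT:-] out:-; in:P3
Tick 4: [PARSE:-, VALIDATE:P3(v=15,ok=T), TRANSFORM:P2(v=0,ok=F), EMIT:P1(v=0,ok=F)] out:-; in:-
Tick 5: [PARSE:P4(v=14,ok=F), VALIDATE:-, TRANSFORM:P3(v=75,ok=T), EMIT:P2(v=0,ok=F)] out:P1(v=0); in:P4
At end of tick 5: ['P4', '-', 'P3', 'P2']

Answer: P4 - P3 P2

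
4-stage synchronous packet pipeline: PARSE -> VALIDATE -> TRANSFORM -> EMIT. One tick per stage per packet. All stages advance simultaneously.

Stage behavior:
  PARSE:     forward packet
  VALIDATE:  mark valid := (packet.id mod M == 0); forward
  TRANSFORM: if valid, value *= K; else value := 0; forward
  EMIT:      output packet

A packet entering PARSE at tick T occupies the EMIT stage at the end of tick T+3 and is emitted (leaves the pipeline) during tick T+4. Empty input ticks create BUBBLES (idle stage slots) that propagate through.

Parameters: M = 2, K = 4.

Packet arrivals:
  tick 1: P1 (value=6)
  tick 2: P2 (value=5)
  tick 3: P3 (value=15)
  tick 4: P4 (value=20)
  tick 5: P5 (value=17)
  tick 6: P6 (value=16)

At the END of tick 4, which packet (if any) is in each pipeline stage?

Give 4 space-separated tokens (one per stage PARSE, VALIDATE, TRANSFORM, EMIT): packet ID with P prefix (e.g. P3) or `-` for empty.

Tick 1: [PARSE:P1(v=6,ok=F), VALIDATE:-, TRANSFORM:-, EMIT:-] out:-; in:P1
Tick 2: [PARSE:P2(v=5,ok=F), VALIDATE:P1(v=6,ok=F), TRANSFORM:-, EMIT:-] out:-; in:P2
Tick 3: [PARSE:P3(v=15,ok=F), VALIDATE:P2(v=5,ok=T), TRANSFORM:P1(v=0,ok=F), EMIT:-] out:-; in:P3
Tick 4: [PARSE:P4(v=20,ok=F), VALIDATE:P3(v=15,ok=F), TRANSFORM:P2(v=20,ok=T), EMIT:P1(v=0,ok=F)] out:-; in:P4
At end of tick 4: ['P4', 'P3', 'P2', 'P1']

Answer: P4 P3 P2 P1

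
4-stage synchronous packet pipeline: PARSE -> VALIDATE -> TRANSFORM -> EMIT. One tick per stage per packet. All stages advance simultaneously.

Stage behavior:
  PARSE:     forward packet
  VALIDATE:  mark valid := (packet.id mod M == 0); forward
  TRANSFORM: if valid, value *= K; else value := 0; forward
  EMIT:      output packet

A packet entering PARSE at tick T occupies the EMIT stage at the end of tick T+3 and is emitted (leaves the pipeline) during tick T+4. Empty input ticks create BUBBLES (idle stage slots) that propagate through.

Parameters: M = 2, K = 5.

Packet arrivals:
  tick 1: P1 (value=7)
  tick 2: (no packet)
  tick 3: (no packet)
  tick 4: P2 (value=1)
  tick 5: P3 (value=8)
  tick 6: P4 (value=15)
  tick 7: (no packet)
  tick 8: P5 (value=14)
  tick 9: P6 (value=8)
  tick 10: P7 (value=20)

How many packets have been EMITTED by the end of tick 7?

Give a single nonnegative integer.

Tick 1: [PARSE:P1(v=7,ok=F), VALIDATE:-, TRANSFORM:-, EMIT:-] out:-; in:P1
Tick 2: [PARSE:-, VALIDATE:P1(v=7,ok=F), TRANSFORM:-, EMIT:-] out:-; in:-
Tick 3: [PARSE:-, VALIDATE:-, TRANSFORM:P1(v=0,ok=F), EMIT:-] out:-; in:-
Tick 4: [PARSE:P2(v=1,ok=F), VALIDATE:-, TRANSFORM:-, EMIT:P1(v=0,ok=F)] out:-; in:P2
Tick 5: [PARSE:P3(v=8,ok=F), VALIDATE:P2(v=1,ok=T), TRANSFORM:-, EMIT:-] out:P1(v=0); in:P3
Tick 6: [PARSE:P4(v=15,ok=F), VALIDATE:P3(v=8,ok=F), TRANSFORM:P2(v=5,ok=T), EMIT:-] out:-; in:P4
Tick 7: [PARSE:-, VALIDATE:P4(v=15,ok=T), TRANSFORM:P3(v=0,ok=F), EMIT:P2(v=5,ok=T)] out:-; in:-
Emitted by tick 7: ['P1']

Answer: 1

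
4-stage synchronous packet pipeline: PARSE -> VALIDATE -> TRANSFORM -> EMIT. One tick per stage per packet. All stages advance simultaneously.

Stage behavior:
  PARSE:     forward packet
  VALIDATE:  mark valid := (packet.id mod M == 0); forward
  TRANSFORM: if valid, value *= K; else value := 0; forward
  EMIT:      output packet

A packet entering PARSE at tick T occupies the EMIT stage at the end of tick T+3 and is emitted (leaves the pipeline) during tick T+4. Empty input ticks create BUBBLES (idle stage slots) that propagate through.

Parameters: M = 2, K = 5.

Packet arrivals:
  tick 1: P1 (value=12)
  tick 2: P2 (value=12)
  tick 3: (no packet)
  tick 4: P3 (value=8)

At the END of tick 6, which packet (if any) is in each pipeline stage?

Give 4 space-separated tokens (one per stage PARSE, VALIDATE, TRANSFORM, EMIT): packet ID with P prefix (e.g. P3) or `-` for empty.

Answer: - - P3 -

Derivation:
Tick 1: [PARSE:P1(v=12,ok=F), VALIDATE:-, TRANSFORM:-, EMIT:-] out:-; in:P1
Tick 2: [PARSE:P2(v=12,ok=F), VALIDATE:P1(v=12,ok=F), TRANSFORM:-, EMIT:-] out:-; in:P2
Tick 3: [PARSE:-, VALIDATE:P2(v=12,ok=T), TRANSFORM:P1(v=0,ok=F), EMIT:-] out:-; in:-
Tick 4: [PARSE:P3(v=8,ok=F), VALIDATE:-, TRANSFORM:P2(v=60,ok=T), EMIT:P1(v=0,ok=F)] out:-; in:P3
Tick 5: [PARSE:-, VALIDATE:P3(v=8,ok=F), TRANSFORM:-, EMIT:P2(v=60,ok=T)] out:P1(v=0); in:-
Tick 6: [PARSE:-, VALIDATE:-, TRANSFORM:P3(v=0,ok=F), EMIT:-] out:P2(v=60); in:-
At end of tick 6: ['-', '-', 'P3', '-']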